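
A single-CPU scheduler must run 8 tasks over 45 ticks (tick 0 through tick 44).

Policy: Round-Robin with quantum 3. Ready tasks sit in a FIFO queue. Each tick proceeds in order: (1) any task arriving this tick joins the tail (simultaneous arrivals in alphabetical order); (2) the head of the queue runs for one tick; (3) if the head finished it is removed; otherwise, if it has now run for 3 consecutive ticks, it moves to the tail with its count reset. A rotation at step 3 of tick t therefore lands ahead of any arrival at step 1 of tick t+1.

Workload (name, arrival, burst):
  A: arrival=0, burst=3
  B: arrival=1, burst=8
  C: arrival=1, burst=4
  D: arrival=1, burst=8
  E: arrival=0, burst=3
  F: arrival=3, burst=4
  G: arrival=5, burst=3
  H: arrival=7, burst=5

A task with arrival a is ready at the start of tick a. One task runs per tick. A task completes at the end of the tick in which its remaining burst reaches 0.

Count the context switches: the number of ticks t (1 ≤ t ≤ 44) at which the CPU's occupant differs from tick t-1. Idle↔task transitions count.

t=0: queue=[A,E] q_used=0 → run A
t=1: queue=[A,E,B,C,D] q_used=1 → run A
t=2: queue=[A,E,B,C,D] q_used=2 → run A
t=3: queue=[E,B,C,D,F] q_used=0 → run E
t=4: queue=[E,B,C,D,F] q_used=1 → run E
t=5: queue=[E,B,C,D,F,G] q_used=2 → run E
t=6: queue=[B,C,D,F,G] q_used=0 → run B
t=7: queue=[B,C,D,F,G,H] q_used=1 → run B
t=8: queue=[B,C,D,F,G,H] q_used=2 → run B
t=9: queue=[C,D,F,G,H,B] q_used=0 → run C
t=10: queue=[C,D,F,G,H,B] q_used=1 → run C
t=11: queue=[C,D,F,G,H,B] q_used=2 → run C
t=12: queue=[D,F,G,H,B,C] q_used=0 → run D
t=13: queue=[D,F,G,H,B,C] q_used=1 → run D
t=14: queue=[D,F,G,H,B,C] q_used=2 → run D
t=15: queue=[F,G,H,B,C,D] q_used=0 → run F
t=16: queue=[F,G,H,B,C,D] q_used=1 → run F
t=17: queue=[F,G,H,B,C,D] q_used=2 → run F
t=18: queue=[G,H,B,C,D,F] q_used=0 → run G
t=19: queue=[G,H,B,C,D,F] q_used=1 → run G
t=20: queue=[G,H,B,C,D,F] q_used=2 → run G
t=21: queue=[H,B,C,D,F] q_used=0 → run H
t=22: queue=[H,B,C,D,F] q_used=1 → run H
t=23: queue=[H,B,C,D,F] q_used=2 → run H
t=24: queue=[B,C,D,F,H] q_used=0 → run B
t=25: queue=[B,C,D,F,H] q_used=1 → run B
t=26: queue=[B,C,D,F,H] q_used=2 → run B
t=27: queue=[C,D,F,H,B] q_used=0 → run C
t=28: queue=[D,F,H,B] q_used=0 → run D
t=29: queue=[D,F,H,B] q_used=1 → run D
t=30: queue=[D,F,H,B] q_used=2 → run D
t=31: queue=[F,H,B,D] q_used=0 → run F
t=32: queue=[H,B,D] q_used=0 → run H
t=33: queue=[H,B,D] q_used=1 → run H
t=34: queue=[B,D] q_used=0 → run B
t=35: queue=[B,D] q_used=1 → run B
t=36: queue=[D] q_used=0 → run D
t=37: queue=[D] q_used=1 → run D
t=38: (idle)
t=39: (idle)
t=40: (idle)
t=41: (idle)
t=42: (idle)
t=43: (idle)
t=44: (idle)

context switches = 15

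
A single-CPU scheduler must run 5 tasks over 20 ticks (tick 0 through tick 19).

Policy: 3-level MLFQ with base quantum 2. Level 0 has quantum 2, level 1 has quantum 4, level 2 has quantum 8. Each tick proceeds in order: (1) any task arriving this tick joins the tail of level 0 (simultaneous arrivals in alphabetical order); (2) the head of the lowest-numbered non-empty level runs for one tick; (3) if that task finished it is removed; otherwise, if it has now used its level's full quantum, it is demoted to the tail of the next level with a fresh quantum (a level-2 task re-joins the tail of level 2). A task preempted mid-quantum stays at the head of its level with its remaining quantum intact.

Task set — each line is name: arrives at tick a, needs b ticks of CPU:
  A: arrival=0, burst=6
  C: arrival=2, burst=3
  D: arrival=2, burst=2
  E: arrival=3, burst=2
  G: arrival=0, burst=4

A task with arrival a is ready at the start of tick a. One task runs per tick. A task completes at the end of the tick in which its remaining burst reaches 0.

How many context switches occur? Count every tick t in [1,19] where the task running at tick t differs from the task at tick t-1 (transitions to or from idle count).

context switches = 8

t=0: L0/L1/L2 = AG/-/- → run A
t=1: L0/L1/L2 = AG/-/- → run A
t=2: L0/L1/L2 = GCD/A/- → run G
t=3: L0/L1/L2 = GCDE/A/- → run G
t=4: L0/L1/L2 = CDE/AG/- → run C
t=5: L0/L1/L2 = CDE/AG/- → run C
t=6: L0/L1/L2 = DE/AGC/- → run D
t=7: L0/L1/L2 = DE/AGC/- → run D
t=8: L0/L1/L2 = E/AGC/- → run E
t=9: L0/L1/L2 = E/AGC/- → run E
t=10: L0/L1/L2 = -/AGC/- → run A
t=11: L0/L1/L2 = -/AGC/- → run A
t=12: L0/L1/L2 = -/AGC/- → run A
t=13: L0/L1/L2 = -/AGC/- → run A
t=14: L0/L1/L2 = -/GC/- → run G
t=15: L0/L1/L2 = -/GC/- → run G
t=16: L0/L1/L2 = -/C/- → run C
t=17: (idle)
t=18: (idle)
t=19: (idle)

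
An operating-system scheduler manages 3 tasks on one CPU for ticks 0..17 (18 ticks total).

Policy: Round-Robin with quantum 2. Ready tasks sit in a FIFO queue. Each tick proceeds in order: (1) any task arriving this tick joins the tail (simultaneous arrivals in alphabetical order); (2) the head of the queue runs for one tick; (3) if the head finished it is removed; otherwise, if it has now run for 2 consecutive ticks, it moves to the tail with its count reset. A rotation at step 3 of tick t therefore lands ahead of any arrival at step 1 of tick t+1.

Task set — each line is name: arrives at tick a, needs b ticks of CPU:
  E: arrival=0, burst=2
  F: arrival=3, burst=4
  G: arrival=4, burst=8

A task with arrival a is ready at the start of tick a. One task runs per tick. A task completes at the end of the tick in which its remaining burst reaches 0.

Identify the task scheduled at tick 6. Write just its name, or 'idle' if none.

running at tick 6 = G

t=0: queue=[E] q_used=0 → run E
t=1: queue=[E] q_used=1 → run E
t=2: (idle)
t=3: queue=[F] q_used=0 → run F
t=4: queue=[F,G] q_used=1 → run F
t=5: queue=[G,F] q_used=0 → run G
t=6: queue=[G,F] q_used=1 → run G
t=7: queue=[F,G] q_used=0 → run F
t=8: queue=[F,G] q_used=1 → run F
t=9: queue=[G] q_used=0 → run G
t=10: queue=[G] q_used=1 → run G
t=11: queue=[G] q_used=0 → run G
t=12: queue=[G] q_used=1 → run G
t=13: queue=[G] q_used=0 → run G
t=14: queue=[G] q_used=1 → run G
t=15: (idle)
t=16: (idle)
t=17: (idle)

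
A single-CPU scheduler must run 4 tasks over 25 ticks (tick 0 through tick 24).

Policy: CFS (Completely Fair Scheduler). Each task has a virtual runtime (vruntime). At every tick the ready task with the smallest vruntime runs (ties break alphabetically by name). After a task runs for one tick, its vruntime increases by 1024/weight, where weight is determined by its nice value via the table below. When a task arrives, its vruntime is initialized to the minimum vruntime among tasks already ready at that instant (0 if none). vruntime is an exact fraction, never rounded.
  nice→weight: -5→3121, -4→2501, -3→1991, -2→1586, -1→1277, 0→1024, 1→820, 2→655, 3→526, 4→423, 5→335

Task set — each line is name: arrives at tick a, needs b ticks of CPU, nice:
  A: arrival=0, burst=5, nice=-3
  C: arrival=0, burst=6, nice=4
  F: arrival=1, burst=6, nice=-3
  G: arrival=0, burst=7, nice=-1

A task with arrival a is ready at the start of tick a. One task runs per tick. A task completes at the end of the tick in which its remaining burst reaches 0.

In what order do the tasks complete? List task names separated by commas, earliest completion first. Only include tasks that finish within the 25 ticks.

completion order = A, F, G, C

t=0: vr[A=0 C=0 G=0] → run A
t=1: vr[A=1024/1991 C=0 F=0 G=0] → run C
t=2: vr[A=1024/1991 C=1024/423 F=0 G=0] → run F
t=3: vr[A=1024/1991 C=1024/423 F=1024/1991 G=0] → run G
t=4: vr[A=1024/1991 C=1024/423 F=1024/1991 G=1024/1277] → run A
t=5: vr[A=2048/1991 C=1024/423 F=1024/1991 G=1024/1277] → run F
t=6: vr[A=2048/1991 C=1024/423 F=2048/1991 G=1024/1277] → run G
t=7: vr[A=2048/1991 C=1024/423 F=2048/1991 G=2048/1277] → run A
t=8: vr[A=3072/1991 C=1024/423 F=2048/1991 G=2048/1277] → run F
t=9: vr[A=3072/1991 C=1024/423 F=3072/1991 G=2048/1277] → run A
t=10: vr[A=4096/1991 C=1024/423 F=3072/1991 G=2048/1277] → run F
t=11: vr[A=4096/1991 C=1024/423 F=4096/1991 G=2048/1277] → run G
t=12: vr[A=4096/1991 C=1024/423 F=4096/1991 G=3072/1277] → run A
t=13: vr[C=1024/423 F=4096/1991 G=3072/1277] → run F
t=14: vr[C=1024/423 F=5120/1991 G=3072/1277] → run G
t=15: vr[C=1024/423 F=5120/1991 G=4096/1277] → run C
t=16: vr[C=2048/423 F=5120/1991 G=4096/1277] → run F
t=17: vr[C=2048/423 G=4096/1277] → run G
t=18: vr[C=2048/423 G=5120/1277] → run G
t=19: vr[C=2048/423 G=6144/1277] → run G
t=20: vr[C=2048/423] → run C
t=21: vr[C=1024/141] → run C
t=22: vr[C=4096/423] → run C
t=23: vr[C=5120/423] → run C
t=24: (idle)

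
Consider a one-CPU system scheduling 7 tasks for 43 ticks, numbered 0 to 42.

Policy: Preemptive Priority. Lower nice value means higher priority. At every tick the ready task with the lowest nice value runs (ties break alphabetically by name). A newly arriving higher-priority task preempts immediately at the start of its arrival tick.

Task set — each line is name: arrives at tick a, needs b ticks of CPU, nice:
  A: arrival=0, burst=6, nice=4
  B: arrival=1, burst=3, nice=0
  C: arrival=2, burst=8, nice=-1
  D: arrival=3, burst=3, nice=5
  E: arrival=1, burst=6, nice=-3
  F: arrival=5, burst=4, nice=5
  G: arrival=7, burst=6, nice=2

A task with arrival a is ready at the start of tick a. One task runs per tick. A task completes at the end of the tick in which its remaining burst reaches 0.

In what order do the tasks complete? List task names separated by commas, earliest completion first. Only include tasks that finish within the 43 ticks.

completion order = E, C, B, G, A, D, F

t=0: ready={A} → run A
t=1: ready={A,B,E} → run E
t=2: ready={A,B,C,E} → run E
t=3: ready={A,B,C,D,E} → run E
t=4: ready={A,B,C,D,E} → run E
t=5: ready={A,B,C,D,E,F} → run E
t=6: ready={A,B,C,D,E,F} → run E
t=7: ready={A,B,C,D,F,G} → run C
t=8: ready={A,B,C,D,F,G} → run C
t=9: ready={A,B,C,D,F,G} → run C
t=10: ready={A,B,C,D,F,G} → run C
t=11: ready={A,B,C,D,F,G} → run C
t=12: ready={A,B,C,D,F,G} → run C
t=13: ready={A,B,C,D,F,G} → run C
t=14: ready={A,B,C,D,F,G} → run C
t=15: ready={A,B,D,F,G} → run B
t=16: ready={A,B,D,F,G} → run B
t=17: ready={A,B,D,F,G} → run B
t=18: ready={A,D,F,G} → run G
t=19: ready={A,D,F,G} → run G
t=20: ready={A,D,F,G} → run G
t=21: ready={A,D,F,G} → run G
t=22: ready={A,D,F,G} → run G
t=23: ready={A,D,F,G} → run G
t=24: ready={A,D,F} → run A
t=25: ready={A,D,F} → run A
t=26: ready={A,D,F} → run A
t=27: ready={A,D,F} → run A
t=28: ready={A,D,F} → run A
t=29: ready={D,F} → run D
t=30: ready={D,F} → run D
t=31: ready={D,F} → run D
t=32: ready={F} → run F
t=33: ready={F} → run F
t=34: ready={F} → run F
t=35: ready={F} → run F
t=36: (idle)
t=37: (idle)
t=38: (idle)
t=39: (idle)
t=40: (idle)
t=41: (idle)
t=42: (idle)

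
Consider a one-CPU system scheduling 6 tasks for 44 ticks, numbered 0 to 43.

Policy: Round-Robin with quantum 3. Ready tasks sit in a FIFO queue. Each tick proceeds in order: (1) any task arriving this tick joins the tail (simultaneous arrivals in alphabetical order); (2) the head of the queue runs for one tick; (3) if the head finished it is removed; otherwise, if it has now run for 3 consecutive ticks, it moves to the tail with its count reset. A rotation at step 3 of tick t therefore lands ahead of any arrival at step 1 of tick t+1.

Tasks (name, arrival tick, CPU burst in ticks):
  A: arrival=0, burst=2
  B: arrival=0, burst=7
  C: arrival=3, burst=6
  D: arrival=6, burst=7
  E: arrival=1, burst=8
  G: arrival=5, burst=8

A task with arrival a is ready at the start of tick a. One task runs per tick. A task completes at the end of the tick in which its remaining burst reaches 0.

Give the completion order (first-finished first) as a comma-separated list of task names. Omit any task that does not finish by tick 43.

completion order = A, C, B, E, G, D

t=0: queue=[A,B] q_used=0 → run A
t=1: queue=[A,B,E] q_used=1 → run A
t=2: queue=[B,E] q_used=0 → run B
t=3: queue=[B,E,C] q_used=1 → run B
t=4: queue=[B,E,C] q_used=2 → run B
t=5: queue=[E,C,B,G] q_used=0 → run E
t=6: queue=[E,C,B,G,D] q_used=1 → run E
t=7: queue=[E,C,B,G,D] q_used=2 → run E
t=8: queue=[C,B,G,D,E] q_used=0 → run C
t=9: queue=[C,B,G,D,E] q_used=1 → run C
t=10: queue=[C,B,G,D,E] q_used=2 → run C
t=11: queue=[B,G,D,E,C] q_used=0 → run B
t=12: queue=[B,G,D,E,C] q_used=1 → run B
t=13: queue=[B,G,D,E,C] q_used=2 → run B
t=14: queue=[G,D,E,C,B] q_used=0 → run G
t=15: queue=[G,D,E,C,B] q_used=1 → run G
t=16: queue=[G,D,E,C,B] q_used=2 → run G
t=17: queue=[D,E,C,B,G] q_used=0 → run D
t=18: queue=[D,E,C,B,G] q_used=1 → run D
t=19: queue=[D,E,C,B,G] q_used=2 → run D
t=20: queue=[E,C,B,G,D] q_used=0 → run E
t=21: queue=[E,C,B,G,D] q_used=1 → run E
t=22: queue=[E,C,B,G,D] q_used=2 → run E
t=23: queue=[C,B,G,D,E] q_used=0 → run C
t=24: queue=[C,B,G,D,E] q_used=1 → run C
t=25: queue=[C,B,G,D,E] q_used=2 → run C
t=26: queue=[B,G,D,E] q_used=0 → run B
t=27: queue=[G,D,E] q_used=0 → run G
t=28: queue=[G,D,E] q_used=1 → run G
t=29: queue=[G,D,E] q_used=2 → run G
t=30: queue=[D,E,G] q_used=0 → run D
t=31: queue=[D,E,G] q_used=1 → run D
t=32: queue=[D,E,G] q_used=2 → run D
t=33: queue=[E,G,D] q_used=0 → run E
t=34: queue=[E,G,D] q_used=1 → run E
t=35: queue=[G,D] q_used=0 → run G
t=36: queue=[G,D] q_used=1 → run G
t=37: queue=[D] q_used=0 → run D
t=38: (idle)
t=39: (idle)
t=40: (idle)
t=41: (idle)
t=42: (idle)
t=43: (idle)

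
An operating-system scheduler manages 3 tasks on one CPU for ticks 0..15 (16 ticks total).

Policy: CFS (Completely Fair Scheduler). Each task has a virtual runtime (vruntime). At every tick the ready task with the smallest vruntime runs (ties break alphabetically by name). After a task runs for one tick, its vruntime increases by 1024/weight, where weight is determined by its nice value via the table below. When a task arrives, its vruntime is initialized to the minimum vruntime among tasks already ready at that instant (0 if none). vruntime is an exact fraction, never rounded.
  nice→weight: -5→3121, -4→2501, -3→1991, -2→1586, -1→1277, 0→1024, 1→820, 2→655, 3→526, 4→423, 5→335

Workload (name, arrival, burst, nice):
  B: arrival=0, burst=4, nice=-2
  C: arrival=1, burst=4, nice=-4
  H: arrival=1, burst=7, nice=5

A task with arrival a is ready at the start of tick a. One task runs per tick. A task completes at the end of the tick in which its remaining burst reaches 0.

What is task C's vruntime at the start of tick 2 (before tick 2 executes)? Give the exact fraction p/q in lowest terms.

t=0: vr[B=0] → run B
t=1: vr[B=512/793 C=512/793 H=512/793] → run B
t=2: vr[B=1024/793 C=512/793 H=512/793] → run C
t=3: vr[B=1024/793 C=34304/32513 H=512/793] → run H
t=4: vr[B=1024/793 C=34304/32513 H=983552/265655] → run C
t=5: vr[B=1024/793 C=47616/32513 H=983552/265655] → run B
t=6: vr[B=1536/793 C=47616/32513 H=983552/265655] → run C
t=7: vr[B=1536/793 C=60928/32513 H=983552/265655] → run C
t=8: vr[B=1536/793 H=983552/265655] → run B
t=9: vr[H=983552/265655] → run H
t=10: vr[H=1795584/265655] → run H
t=11: vr[H=2607616/265655] → run H
t=12: vr[H=3419648/265655] → run H
t=13: vr[H=846336/53131] → run H
t=14: vr[H=5043712/265655] → run H
t=15: (idle)

vruntime(C, start of tick 2) = 512/793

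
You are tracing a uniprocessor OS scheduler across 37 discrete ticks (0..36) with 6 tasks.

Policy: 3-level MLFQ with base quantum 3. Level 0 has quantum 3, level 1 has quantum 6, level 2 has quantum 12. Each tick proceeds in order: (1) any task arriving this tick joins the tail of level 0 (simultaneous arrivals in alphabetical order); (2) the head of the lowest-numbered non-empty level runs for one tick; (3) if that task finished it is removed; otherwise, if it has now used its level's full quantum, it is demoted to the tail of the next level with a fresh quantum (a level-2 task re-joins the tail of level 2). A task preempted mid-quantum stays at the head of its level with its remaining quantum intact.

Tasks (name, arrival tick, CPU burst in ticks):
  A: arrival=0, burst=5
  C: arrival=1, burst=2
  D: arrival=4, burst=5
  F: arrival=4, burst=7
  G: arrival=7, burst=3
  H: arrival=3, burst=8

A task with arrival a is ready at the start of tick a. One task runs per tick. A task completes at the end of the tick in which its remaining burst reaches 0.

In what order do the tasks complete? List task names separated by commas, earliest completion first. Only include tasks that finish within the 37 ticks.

t=0: L0/L1/L2 = A/-/- → run A
t=1: L0/L1/L2 = AC/-/- → run A
t=2: L0/L1/L2 = AC/-/- → run A
t=3: L0/L1/L2 = CH/A/- → run C
t=4: L0/L1/L2 = CHDF/A/- → run C
t=5: L0/L1/L2 = HDF/A/- → run H
t=6: L0/L1/L2 = HDF/A/- → run H
t=7: L0/L1/L2 = HDFG/A/- → run H
t=8: L0/L1/L2 = DFG/AH/- → run D
t=9: L0/L1/L2 = DFG/AH/- → run D
t=10: L0/L1/L2 = DFG/AH/- → run D
t=11: L0/L1/L2 = FG/AHD/- → run F
t=12: L0/L1/L2 = FG/AHD/- → run F
t=13: L0/L1/L2 = FG/AHD/- → run F
t=14: L0/L1/L2 = G/AHDF/- → run G
t=15: L0/L1/L2 = G/AHDF/- → run G
t=16: L0/L1/L2 = G/AHDF/- → run G
t=17: L0/L1/L2 = -/AHDF/- → run A
t=18: L0/L1/L2 = -/AHDF/- → run A
t=19: L0/L1/L2 = -/HDF/- → run H
t=20: L0/L1/L2 = -/HDF/- → run H
t=21: L0/L1/L2 = -/HDF/- → run H
t=22: L0/L1/L2 = -/HDF/- → run H
t=23: L0/L1/L2 = -/HDF/- → run H
t=24: L0/L1/L2 = -/DF/- → run D
t=25: L0/L1/L2 = -/DF/- → run D
t=26: L0/L1/L2 = -/F/- → run F
t=27: L0/L1/L2 = -/F/- → run F
t=28: L0/L1/L2 = -/F/- → run F
t=29: L0/L1/L2 = -/F/- → run F
t=30: (idle)
t=31: (idle)
t=32: (idle)
t=33: (idle)
t=34: (idle)
t=35: (idle)
t=36: (idle)

completion order = C, G, A, H, D, F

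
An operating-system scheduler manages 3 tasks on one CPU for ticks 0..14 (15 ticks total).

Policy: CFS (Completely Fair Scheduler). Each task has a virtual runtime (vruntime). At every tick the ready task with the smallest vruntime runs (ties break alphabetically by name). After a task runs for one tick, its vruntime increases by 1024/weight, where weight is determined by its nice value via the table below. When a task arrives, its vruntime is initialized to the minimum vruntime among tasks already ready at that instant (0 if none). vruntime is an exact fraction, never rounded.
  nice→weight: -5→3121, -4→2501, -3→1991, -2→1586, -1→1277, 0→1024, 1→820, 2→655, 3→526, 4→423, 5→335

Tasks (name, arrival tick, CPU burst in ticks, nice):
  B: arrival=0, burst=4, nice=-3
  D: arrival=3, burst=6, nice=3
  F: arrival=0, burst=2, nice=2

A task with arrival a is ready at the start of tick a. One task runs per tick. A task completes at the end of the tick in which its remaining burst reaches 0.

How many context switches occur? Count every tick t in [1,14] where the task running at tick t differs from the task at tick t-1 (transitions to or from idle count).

context switches = 7

t=0: vr[B=0 F=0] → run B
t=1: vr[B=1024/1991 F=0] → run F
t=2: vr[B=1024/1991 F=1024/655] → run B
t=3: vr[B=2048/1991 D=2048/1991 F=1024/655] → run B
t=4: vr[B=3072/1991 D=2048/1991 F=1024/655] → run D
t=5: vr[B=3072/1991 D=1558016/523633 F=1024/655] → run B
t=6: vr[D=1558016/523633 F=1024/655] → run F
t=7: vr[D=1558016/523633] → run D
t=8: vr[D=2577408/523633] → run D
t=9: vr[D=3596800/523633] → run D
t=10: vr[D=4616192/523633] → run D
t=11: vr[D=5635584/523633] → run D
t=12: (idle)
t=13: (idle)
t=14: (idle)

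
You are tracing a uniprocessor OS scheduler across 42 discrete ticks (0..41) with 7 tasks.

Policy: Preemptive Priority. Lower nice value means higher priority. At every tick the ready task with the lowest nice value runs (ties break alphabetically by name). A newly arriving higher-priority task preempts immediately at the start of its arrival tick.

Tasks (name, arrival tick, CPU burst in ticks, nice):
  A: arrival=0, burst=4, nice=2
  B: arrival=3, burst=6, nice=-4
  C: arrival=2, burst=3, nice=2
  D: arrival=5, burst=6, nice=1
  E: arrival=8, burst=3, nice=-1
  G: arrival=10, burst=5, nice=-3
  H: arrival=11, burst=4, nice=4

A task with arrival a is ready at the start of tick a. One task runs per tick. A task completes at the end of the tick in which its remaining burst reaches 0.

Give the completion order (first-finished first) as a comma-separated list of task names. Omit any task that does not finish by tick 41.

completion order = B, G, E, D, A, C, H

t=0: ready={A} → run A
t=1: ready={A} → run A
t=2: ready={A,C} → run A
t=3: ready={A,B,C} → run B
t=4: ready={A,B,C} → run B
t=5: ready={A,B,C,D} → run B
t=6: ready={A,B,C,D} → run B
t=7: ready={A,B,C,D} → run B
t=8: ready={A,B,C,D,E} → run B
t=9: ready={A,C,D,E} → run E
t=10: ready={A,C,D,E,G} → run G
t=11: ready={A,C,D,E,G,H} → run G
t=12: ready={A,C,D,E,G,H} → run G
t=13: ready={A,C,D,E,G,H} → run G
t=14: ready={A,C,D,E,G,H} → run G
t=15: ready={A,C,D,E,H} → run E
t=16: ready={A,C,D,E,H} → run E
t=17: ready={A,C,D,H} → run D
t=18: ready={A,C,D,H} → run D
t=19: ready={A,C,D,H} → run D
t=20: ready={A,C,D,H} → run D
t=21: ready={A,C,D,H} → run D
t=22: ready={A,C,D,H} → run D
t=23: ready={A,C,H} → run A
t=24: ready={C,H} → run C
t=25: ready={C,H} → run C
t=26: ready={C,H} → run C
t=27: ready={H} → run H
t=28: ready={H} → run H
t=29: ready={H} → run H
t=30: ready={H} → run H
t=31: (idle)
t=32: (idle)
t=33: (idle)
t=34: (idle)
t=35: (idle)
t=36: (idle)
t=37: (idle)
t=38: (idle)
t=39: (idle)
t=40: (idle)
t=41: (idle)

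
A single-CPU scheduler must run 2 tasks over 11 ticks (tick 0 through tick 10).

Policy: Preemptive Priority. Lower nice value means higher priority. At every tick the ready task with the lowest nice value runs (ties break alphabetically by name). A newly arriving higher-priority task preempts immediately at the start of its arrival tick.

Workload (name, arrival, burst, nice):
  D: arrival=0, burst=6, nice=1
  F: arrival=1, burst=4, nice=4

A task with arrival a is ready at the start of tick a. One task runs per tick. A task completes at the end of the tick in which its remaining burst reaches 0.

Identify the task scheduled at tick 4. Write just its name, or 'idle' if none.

t=0: ready={D} → run D
t=1: ready={D,F} → run D
t=2: ready={D,F} → run D
t=3: ready={D,F} → run D
t=4: ready={D,F} → run D
t=5: ready={D,F} → run D
t=6: ready={F} → run F
t=7: ready={F} → run F
t=8: ready={F} → run F
t=9: ready={F} → run F
t=10: (idle)

running at tick 4 = D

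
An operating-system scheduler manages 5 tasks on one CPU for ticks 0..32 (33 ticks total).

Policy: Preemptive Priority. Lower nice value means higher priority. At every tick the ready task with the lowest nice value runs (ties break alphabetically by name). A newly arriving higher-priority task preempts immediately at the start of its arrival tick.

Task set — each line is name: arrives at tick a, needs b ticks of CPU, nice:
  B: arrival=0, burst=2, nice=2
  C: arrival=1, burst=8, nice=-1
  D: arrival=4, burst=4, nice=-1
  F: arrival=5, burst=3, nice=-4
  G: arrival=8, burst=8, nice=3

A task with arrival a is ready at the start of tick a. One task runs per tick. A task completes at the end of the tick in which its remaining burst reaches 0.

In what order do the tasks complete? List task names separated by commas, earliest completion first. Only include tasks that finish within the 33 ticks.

t=0: ready={B} → run B
t=1: ready={B,C} → run C
t=2: ready={B,C} → run C
t=3: ready={B,C} → run C
t=4: ready={B,C,D} → run C
t=5: ready={B,C,D,F} → run F
t=6: ready={B,C,D,F} → run F
t=7: ready={B,C,D,F} → run F
t=8: ready={B,C,D,G} → run C
t=9: ready={B,C,D,G} → run C
t=10: ready={B,C,D,G} → run C
t=11: ready={B,C,D,G} → run C
t=12: ready={B,D,G} → run D
t=13: ready={B,D,G} → run D
t=14: ready={B,D,G} → run D
t=15: ready={B,D,G} → run D
t=16: ready={B,G} → run B
t=17: ready={G} → run G
t=18: ready={G} → run G
t=19: ready={G} → run G
t=20: ready={G} → run G
t=21: ready={G} → run G
t=22: ready={G} → run G
t=23: ready={G} → run G
t=24: ready={G} → run G
t=25: (idle)
t=26: (idle)
t=27: (idle)
t=28: (idle)
t=29: (idle)
t=30: (idle)
t=31: (idle)
t=32: (idle)

completion order = F, C, D, B, G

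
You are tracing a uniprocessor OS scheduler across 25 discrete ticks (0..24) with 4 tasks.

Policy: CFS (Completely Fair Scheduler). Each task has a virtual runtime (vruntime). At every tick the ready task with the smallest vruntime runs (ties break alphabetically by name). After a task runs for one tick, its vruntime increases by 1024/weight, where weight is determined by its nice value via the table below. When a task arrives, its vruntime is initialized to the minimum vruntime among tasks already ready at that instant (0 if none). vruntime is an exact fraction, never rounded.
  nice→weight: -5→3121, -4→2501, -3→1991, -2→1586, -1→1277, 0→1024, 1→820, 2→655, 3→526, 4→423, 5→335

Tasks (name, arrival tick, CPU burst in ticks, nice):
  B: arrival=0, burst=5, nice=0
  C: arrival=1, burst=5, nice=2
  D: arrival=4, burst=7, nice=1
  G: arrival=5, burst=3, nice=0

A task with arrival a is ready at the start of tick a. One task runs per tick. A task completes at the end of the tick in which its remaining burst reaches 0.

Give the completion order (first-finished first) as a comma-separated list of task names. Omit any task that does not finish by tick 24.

completion order = B, G, C, D

t=0: vr[B=0] → run B
t=1: vr[B=1 C=1] → run B
t=2: vr[B=2 C=1] → run C
t=3: vr[B=2 C=1679/655] → run B
t=4: vr[B=3 C=1679/655 D=1679/655] → run C
t=5: vr[B=3 C=2703/655 D=1679/655 G=1679/655] → run D
t=6: vr[B=3 C=2703/655 D=20475/5371 G=1679/655] → run G
t=7: vr[B=3 C=2703/655 D=20475/5371 G=2334/655] → run B
t=8: vr[B=4 C=2703/655 D=20475/5371 G=2334/655] → run G
t=9: vr[B=4 C=2703/655 D=20475/5371 G=2989/655] → run D
t=10: vr[B=4 C=2703/655 D=135911/26855 G=2989/655] → run B
t=11: vr[C=2703/655 D=135911/26855 G=2989/655] → run C
t=12: vr[C=3727/655 D=135911/26855 G=2989/655] → run G
t=13: vr[C=3727/655 D=135911/26855] → run D
t=14: vr[C=3727/655 D=169447/26855] → run C
t=15: vr[C=4751/655 D=169447/26855] → run D
t=16: vr[C=4751/655 D=202983/26855] → run C
t=17: vr[D=202983/26855] → run D
t=18: vr[D=236519/26855] → run D
t=19: vr[D=54011/5371] → run D
t=20: (idle)
t=21: (idle)
t=22: (idle)
t=23: (idle)
t=24: (idle)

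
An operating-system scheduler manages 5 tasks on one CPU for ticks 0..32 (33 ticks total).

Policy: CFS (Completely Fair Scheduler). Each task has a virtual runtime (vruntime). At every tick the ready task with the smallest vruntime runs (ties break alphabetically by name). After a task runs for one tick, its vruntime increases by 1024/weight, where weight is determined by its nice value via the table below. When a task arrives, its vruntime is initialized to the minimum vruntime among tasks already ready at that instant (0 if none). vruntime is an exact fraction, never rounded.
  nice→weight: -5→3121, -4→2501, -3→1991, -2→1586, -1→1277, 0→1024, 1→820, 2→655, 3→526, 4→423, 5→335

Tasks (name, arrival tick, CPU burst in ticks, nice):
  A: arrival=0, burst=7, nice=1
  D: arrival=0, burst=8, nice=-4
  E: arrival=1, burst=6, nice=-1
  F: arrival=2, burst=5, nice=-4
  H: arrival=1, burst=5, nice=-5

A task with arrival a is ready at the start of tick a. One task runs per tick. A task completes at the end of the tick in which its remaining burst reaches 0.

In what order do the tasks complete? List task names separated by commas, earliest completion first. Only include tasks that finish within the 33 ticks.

completion order = H, F, D, E, A

t=0: vr[A=0 D=0] → run A
t=1: vr[A=256/205 D=0 E=0 H=0] → run D
t=2: vr[A=256/205 D=1024/2501 E=0 F=0 H=0] → run E
t=3: vr[A=256/205 D=1024/2501 E=1024/1277 F=0 H=0] → run F
t=4: vr[A=256/205 D=1024/2501 E=1024/1277 F=1024/2501 H=0] → run H
t=5: vr[A=256/205 D=1024/2501 E=1024/1277 F=1024/2501 H=1024/3121] → run H
t=6: vr[A=256/205 D=1024/2501 E=1024/1277 F=1024/2501 H=2048/3121] → run D
t=7: vr[A=256/205 D=2048/2501 E=1024/1277 F=1024/2501 H=2048/3121] → run F
t=8: vr[A=256/205 D=2048/2501 E=1024/1277 F=2048/2501 H=2048/3121] → run H
t=9: vr[A=256/205 D=2048/2501 E=1024/1277 F=2048/2501 H=3072/3121] → run E
t=10: vr[A=256/205 D=2048/2501 E=2048/1277 F=2048/2501 H=3072/3121] → run D
t=11: vr[A=256/205 D=3072/2501 E=2048/1277 F=2048/2501 H=3072/3121] → run F
t=12: vr[A=256/205 D=3072/2501 E=2048/1277 F=3072/2501 H=3072/3121] → run H
t=13: vr[A=256/205 D=3072/2501 E=2048/1277 F=3072/2501 H=4096/3121] → run D
t=14: vr[A=256/205 D=4096/2501 E=2048/1277 F=3072/2501 H=4096/3121] → run F
t=15: vr[A=256/205 D=4096/2501 E=2048/1277 F=4096/2501 H=4096/3121] → run A
t=16: vr[A=512/205 D=4096/2501 E=2048/1277 F=4096/2501 H=4096/3121] → run H
t=17: vr[A=512/205 D=4096/2501 E=2048/1277 F=4096/2501] → run E
t=18: vr[A=512/205 D=4096/2501 E=3072/1277 F=4096/2501] → run D
t=19: vr[A=512/205 D=5120/2501 E=3072/1277 F=4096/2501] → run F
t=20: vr[A=512/205 D=5120/2501 E=3072/1277] → run D
t=21: vr[A=512/205 D=6144/2501 E=3072/1277] → run E
t=22: vr[A=512/205 D=6144/2501 E=4096/1277] → run D
t=23: vr[A=512/205 D=7168/2501 E=4096/1277] → run A
t=24: vr[A=768/205 D=7168/2501 E=4096/1277] → run D
t=25: vr[A=768/205 E=4096/1277] → run E
t=26: vr[A=768/205 E=5120/1277] → run A
t=27: vr[A=1024/205 E=5120/1277] → run E
t=28: vr[A=1024/205] → run A
t=29: vr[A=256/41] → run A
t=30: vr[A=1536/205] → run A
t=31: (idle)
t=32: (idle)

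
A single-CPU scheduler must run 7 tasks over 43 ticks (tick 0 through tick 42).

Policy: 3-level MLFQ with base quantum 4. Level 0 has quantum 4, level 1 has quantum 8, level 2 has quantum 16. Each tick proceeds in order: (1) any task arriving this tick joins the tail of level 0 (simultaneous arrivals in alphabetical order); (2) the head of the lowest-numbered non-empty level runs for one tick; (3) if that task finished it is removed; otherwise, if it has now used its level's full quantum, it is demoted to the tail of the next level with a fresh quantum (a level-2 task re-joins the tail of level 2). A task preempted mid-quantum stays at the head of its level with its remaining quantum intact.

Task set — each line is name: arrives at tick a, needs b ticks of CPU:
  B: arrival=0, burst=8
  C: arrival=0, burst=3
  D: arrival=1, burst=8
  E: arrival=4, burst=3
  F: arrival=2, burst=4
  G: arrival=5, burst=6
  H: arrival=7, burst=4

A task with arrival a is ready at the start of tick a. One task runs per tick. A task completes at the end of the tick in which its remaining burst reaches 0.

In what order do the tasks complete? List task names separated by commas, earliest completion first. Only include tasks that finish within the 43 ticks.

t=0: L0/L1/L2 = BC/-/- → run B
t=1: L0/L1/L2 = BCD/-/- → run B
t=2: L0/L1/L2 = BCDF/-/- → run B
t=3: L0/L1/L2 = BCDF/-/- → run B
t=4: L0/L1/L2 = CDFE/B/- → run C
t=5: L0/L1/L2 = CDFEG/B/- → run C
t=6: L0/L1/L2 = CDFEG/B/- → run C
t=7: L0/L1/L2 = DFEGH/B/- → run D
t=8: L0/L1/L2 = DFEGH/B/- → run D
t=9: L0/L1/L2 = DFEGH/B/- → run D
t=10: L0/L1/L2 = DFEGH/B/- → run D
t=11: L0/L1/L2 = FEGH/BD/- → run F
t=12: L0/L1/L2 = FEGH/BD/- → run F
t=13: L0/L1/L2 = FEGH/BD/- → run F
t=14: L0/L1/L2 = FEGH/BD/- → run F
t=15: L0/L1/L2 = EGH/BD/- → run E
t=16: L0/L1/L2 = EGH/BD/- → run E
t=17: L0/L1/L2 = EGH/BD/- → run E
t=18: L0/L1/L2 = GH/BD/- → run G
t=19: L0/L1/L2 = GH/BD/- → run G
t=20: L0/L1/L2 = GH/BD/- → run G
t=21: L0/L1/L2 = GH/BD/- → run G
t=22: L0/L1/L2 = H/BDG/- → run H
t=23: L0/L1/L2 = H/BDG/- → run H
t=24: L0/L1/L2 = H/BDG/- → run H
t=25: L0/L1/L2 = H/BDG/- → run H
t=26: L0/L1/L2 = -/BDG/- → run B
t=27: L0/L1/L2 = -/BDG/- → run B
t=28: L0/L1/L2 = -/BDG/- → run B
t=29: L0/L1/L2 = -/BDG/- → run B
t=30: L0/L1/L2 = -/DG/- → run D
t=31: L0/L1/L2 = -/DG/- → run D
t=32: L0/L1/L2 = -/DG/- → run D
t=33: L0/L1/L2 = -/DG/- → run D
t=34: L0/L1/L2 = -/G/- → run G
t=35: L0/L1/L2 = -/G/- → run G
t=36: (idle)
t=37: (idle)
t=38: (idle)
t=39: (idle)
t=40: (idle)
t=41: (idle)
t=42: (idle)

completion order = C, F, E, H, B, D, G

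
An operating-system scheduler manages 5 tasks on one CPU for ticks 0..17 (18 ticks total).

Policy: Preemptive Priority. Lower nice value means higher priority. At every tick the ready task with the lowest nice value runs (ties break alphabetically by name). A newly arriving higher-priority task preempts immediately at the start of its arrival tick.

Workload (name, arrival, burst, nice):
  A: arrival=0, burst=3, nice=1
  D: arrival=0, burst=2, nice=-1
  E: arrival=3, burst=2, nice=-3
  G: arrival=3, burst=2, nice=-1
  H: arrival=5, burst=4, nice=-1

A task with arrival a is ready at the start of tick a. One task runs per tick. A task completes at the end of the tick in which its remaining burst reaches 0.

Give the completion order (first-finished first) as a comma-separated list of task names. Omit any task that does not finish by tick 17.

completion order = D, E, G, H, A

t=0: ready={A,D} → run D
t=1: ready={A,D} → run D
t=2: ready={A} → run A
t=3: ready={A,E,G} → run E
t=4: ready={A,E,G} → run E
t=5: ready={A,G,H} → run G
t=6: ready={A,G,H} → run G
t=7: ready={A,H} → run H
t=8: ready={A,H} → run H
t=9: ready={A,H} → run H
t=10: ready={A,H} → run H
t=11: ready={A} → run A
t=12: ready={A} → run A
t=13: (idle)
t=14: (idle)
t=15: (idle)
t=16: (idle)
t=17: (idle)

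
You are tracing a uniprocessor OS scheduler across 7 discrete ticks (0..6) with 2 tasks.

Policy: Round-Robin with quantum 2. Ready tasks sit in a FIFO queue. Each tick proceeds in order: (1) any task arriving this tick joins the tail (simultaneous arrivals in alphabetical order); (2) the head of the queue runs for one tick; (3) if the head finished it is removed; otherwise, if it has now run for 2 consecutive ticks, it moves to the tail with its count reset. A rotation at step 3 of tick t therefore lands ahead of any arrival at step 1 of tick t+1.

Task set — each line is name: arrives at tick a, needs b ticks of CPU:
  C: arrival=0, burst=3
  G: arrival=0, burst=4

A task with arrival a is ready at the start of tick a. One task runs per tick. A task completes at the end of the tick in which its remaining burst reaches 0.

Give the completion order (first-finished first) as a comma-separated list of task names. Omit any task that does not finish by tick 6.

completion order = C, G

t=0: queue=[C,G] q_used=0 → run C
t=1: queue=[C,G] q_used=1 → run C
t=2: queue=[G,C] q_used=0 → run G
t=3: queue=[G,C] q_used=1 → run G
t=4: queue=[C,G] q_used=0 → run C
t=5: queue=[G] q_used=0 → run G
t=6: queue=[G] q_used=1 → run G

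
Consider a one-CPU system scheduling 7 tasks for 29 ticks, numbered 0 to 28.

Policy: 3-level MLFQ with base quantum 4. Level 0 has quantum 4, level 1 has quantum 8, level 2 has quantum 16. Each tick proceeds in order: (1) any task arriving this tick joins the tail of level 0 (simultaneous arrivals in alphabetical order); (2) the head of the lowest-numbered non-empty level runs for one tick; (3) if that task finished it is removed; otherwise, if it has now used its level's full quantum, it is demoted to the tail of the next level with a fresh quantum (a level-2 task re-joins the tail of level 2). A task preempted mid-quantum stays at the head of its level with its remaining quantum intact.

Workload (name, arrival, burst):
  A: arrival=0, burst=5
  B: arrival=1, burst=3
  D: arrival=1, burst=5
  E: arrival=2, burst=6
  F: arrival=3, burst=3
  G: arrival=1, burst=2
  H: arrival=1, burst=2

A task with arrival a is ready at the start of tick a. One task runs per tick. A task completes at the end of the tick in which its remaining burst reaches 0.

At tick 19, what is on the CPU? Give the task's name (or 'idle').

running at tick 19 = F

t=0: L0/L1/L2 = A/-/- → run A
t=1: L0/L1/L2 = ABDGH/-/- → run A
t=2: L0/L1/L2 = ABDGHE/-/- → run A
t=3: L0/L1/L2 = ABDGHEF/-/- → run A
t=4: L0/L1/L2 = BDGHEF/A/- → run B
t=5: L0/L1/L2 = BDGHEF/A/- → run B
t=6: L0/L1/L2 = BDGHEF/A/- → run B
t=7: L0/L1/L2 = DGHEF/A/- → run D
t=8: L0/L1/L2 = DGHEF/A/- → run D
t=9: L0/L1/L2 = DGHEF/A/- → run D
t=10: L0/L1/L2 = DGHEF/A/- → run D
t=11: L0/L1/L2 = GHEF/AD/- → run G
t=12: L0/L1/L2 = GHEF/AD/- → run G
t=13: L0/L1/L2 = HEF/AD/- → run H
t=14: L0/L1/L2 = HEF/AD/- → run H
t=15: L0/L1/L2 = EF/AD/- → run E
t=16: L0/L1/L2 = EF/AD/- → run E
t=17: L0/L1/L2 = EF/AD/- → run E
t=18: L0/L1/L2 = EF/AD/- → run E
t=19: L0/L1/L2 = F/ADE/- → run F
t=20: L0/L1/L2 = F/ADE/- → run F
t=21: L0/L1/L2 = F/ADE/- → run F
t=22: L0/L1/L2 = -/ADE/- → run A
t=23: L0/L1/L2 = -/DE/- → run D
t=24: L0/L1/L2 = -/E/- → run E
t=25: L0/L1/L2 = -/E/- → run E
t=26: (idle)
t=27: (idle)
t=28: (idle)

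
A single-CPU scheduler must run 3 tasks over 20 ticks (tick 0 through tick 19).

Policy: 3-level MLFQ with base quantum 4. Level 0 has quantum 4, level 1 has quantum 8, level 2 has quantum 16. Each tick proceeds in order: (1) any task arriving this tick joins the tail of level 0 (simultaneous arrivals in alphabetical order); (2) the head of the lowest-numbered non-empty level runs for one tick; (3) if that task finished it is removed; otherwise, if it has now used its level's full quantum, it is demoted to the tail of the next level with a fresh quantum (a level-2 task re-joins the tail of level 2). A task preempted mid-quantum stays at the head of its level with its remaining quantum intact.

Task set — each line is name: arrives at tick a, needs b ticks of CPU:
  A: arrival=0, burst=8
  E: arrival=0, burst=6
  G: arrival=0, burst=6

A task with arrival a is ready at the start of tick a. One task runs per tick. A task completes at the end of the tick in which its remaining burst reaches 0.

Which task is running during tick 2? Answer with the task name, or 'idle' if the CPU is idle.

t=0: L0/L1/L2 = AEG/-/- → run A
t=1: L0/L1/L2 = AEG/-/- → run A
t=2: L0/L1/L2 = AEG/-/- → run A
t=3: L0/L1/L2 = AEG/-/- → run A
t=4: L0/L1/L2 = EG/A/- → run E
t=5: L0/L1/L2 = EG/A/- → run E
t=6: L0/L1/L2 = EG/A/- → run E
t=7: L0/L1/L2 = EG/A/- → run E
t=8: L0/L1/L2 = G/AE/- → run G
t=9: L0/L1/L2 = G/AE/- → run G
t=10: L0/L1/L2 = G/AE/- → run G
t=11: L0/L1/L2 = G/AE/- → run G
t=12: L0/L1/L2 = -/AEG/- → run A
t=13: L0/L1/L2 = -/AEG/- → run A
t=14: L0/L1/L2 = -/AEG/- → run A
t=15: L0/L1/L2 = -/AEG/- → run A
t=16: L0/L1/L2 = -/EG/- → run E
t=17: L0/L1/L2 = -/EG/- → run E
t=18: L0/L1/L2 = -/G/- → run G
t=19: L0/L1/L2 = -/G/- → run G

running at tick 2 = A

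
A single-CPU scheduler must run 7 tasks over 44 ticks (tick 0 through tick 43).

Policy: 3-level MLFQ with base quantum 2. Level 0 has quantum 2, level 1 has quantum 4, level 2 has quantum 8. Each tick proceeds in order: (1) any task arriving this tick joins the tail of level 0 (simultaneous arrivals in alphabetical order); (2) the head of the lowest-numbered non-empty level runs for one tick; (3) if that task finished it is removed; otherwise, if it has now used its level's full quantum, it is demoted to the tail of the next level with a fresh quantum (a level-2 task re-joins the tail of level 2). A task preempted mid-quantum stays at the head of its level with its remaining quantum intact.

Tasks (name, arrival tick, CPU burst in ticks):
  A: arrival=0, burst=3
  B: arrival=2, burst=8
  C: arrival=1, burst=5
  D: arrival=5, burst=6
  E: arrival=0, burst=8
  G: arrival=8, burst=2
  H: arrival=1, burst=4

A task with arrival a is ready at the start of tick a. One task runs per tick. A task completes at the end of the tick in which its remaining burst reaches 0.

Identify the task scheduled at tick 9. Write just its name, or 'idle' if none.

t=0: L0/L1/L2 = AE/-/- → run A
t=1: L0/L1/L2 = AECH/-/- → run A
t=2: L0/L1/L2 = ECHB/A/- → run E
t=3: L0/L1/L2 = ECHB/A/- → run E
t=4: L0/L1/L2 = CHB/AE/- → run C
t=5: L0/L1/L2 = CHBD/AE/- → run C
t=6: L0/L1/L2 = HBD/AEC/- → run H
t=7: L0/L1/L2 = HBD/AEC/- → run H
t=8: L0/L1/L2 = BDG/AECH/- → run B
t=9: L0/L1/L2 = BDG/AECH/- → run B
t=10: L0/L1/L2 = DG/AECHB/- → run D
t=11: L0/L1/L2 = DG/AECHB/- → run D
t=12: L0/L1/L2 = G/AECHBD/- → run G
t=13: L0/L1/L2 = G/AECHBD/- → run G
t=14: L0/L1/L2 = -/AECHBD/- → run A
t=15: L0/L1/L2 = -/ECHBD/- → run E
t=16: L0/L1/L2 = -/ECHBD/- → run E
t=17: L0/L1/L2 = -/ECHBD/- → run E
t=18: L0/L1/L2 = -/ECHBD/- → run E
t=19: L0/L1/L2 = -/CHBD/E → run C
t=20: L0/L1/L2 = -/CHBD/E → run C
t=21: L0/L1/L2 = -/CHBD/E → run C
t=22: L0/L1/L2 = -/HBD/E → run H
t=23: L0/L1/L2 = -/HBD/E → run H
t=24: L0/L1/L2 = -/BD/E → run B
t=25: L0/L1/L2 = -/BD/E → run B
t=26: L0/L1/L2 = -/BD/E → run B
t=27: L0/L1/L2 = -/BD/E → run B
t=28: L0/L1/L2 = -/D/EB → run D
t=29: L0/L1/L2 = -/D/EB → run D
t=30: L0/L1/L2 = -/D/EB → run D
t=31: L0/L1/L2 = -/D/EB → run D
t=32: L0/L1/L2 = -/-/EB → run E
t=33: L0/L1/L2 = -/-/EB → run E
t=34: L0/L1/L2 = -/-/B → run B
t=35: L0/L1/L2 = -/-/B → run B
t=36: (idle)
t=37: (idle)
t=38: (idle)
t=39: (idle)
t=40: (idle)
t=41: (idle)
t=42: (idle)
t=43: (idle)

running at tick 9 = B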